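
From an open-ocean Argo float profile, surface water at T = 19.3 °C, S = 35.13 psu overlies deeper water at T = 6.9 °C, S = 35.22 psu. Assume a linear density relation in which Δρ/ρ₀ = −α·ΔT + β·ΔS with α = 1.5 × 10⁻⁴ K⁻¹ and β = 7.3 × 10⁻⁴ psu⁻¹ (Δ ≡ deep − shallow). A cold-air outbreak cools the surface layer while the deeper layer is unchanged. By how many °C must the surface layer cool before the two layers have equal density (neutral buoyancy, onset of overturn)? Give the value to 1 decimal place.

Neutral buoyancy requires Δρ = 0, i.e. −α(T_deep − T_surf′) + β(S_deep − S_surf) = 0.
T_surf′ = T_deep − (β/α)·ΔS = 6.9 − (7.3 × 10⁻⁴/1.5 × 10⁻⁴)·(+0.09) = 6.462 °C.
Cooling required: 19.3 − (6.462) = 12.838 °C.

12.8 °C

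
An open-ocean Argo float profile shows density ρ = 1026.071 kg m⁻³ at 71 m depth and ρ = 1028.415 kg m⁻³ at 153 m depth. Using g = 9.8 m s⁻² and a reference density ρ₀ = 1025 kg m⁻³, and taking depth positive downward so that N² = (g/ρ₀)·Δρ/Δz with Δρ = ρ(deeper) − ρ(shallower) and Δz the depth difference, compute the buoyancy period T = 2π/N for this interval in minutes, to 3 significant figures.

Δρ = 1028.415 − 1026.071 = 2.344 kg m⁻³ over Δz = 153 − 71 = 82 m.
N² = (9.8/1025) × (2.344/82) = 2.7330 × 10⁻⁴ s⁻².
N = √(2.7330 × 10⁻⁴) = 0.016532 rad s⁻¹, so T = 2π/N = 380.06 s = 6.3343 min ≈ 6.33 min.

6.33 min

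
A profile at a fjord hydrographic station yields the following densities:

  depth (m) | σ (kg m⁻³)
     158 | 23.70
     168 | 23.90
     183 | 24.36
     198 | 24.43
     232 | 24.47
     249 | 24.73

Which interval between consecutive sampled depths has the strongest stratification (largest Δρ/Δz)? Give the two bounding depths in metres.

168–183 m

Compute the density gradient over each adjacent pair:
  158–168 m: Δρ/Δz = 0.20/10 = 0.020 kg m⁻⁴
  168–183 m: Δρ/Δz = 0.46/15 = 0.031 kg m⁻⁴
  183–198 m: Δρ/Δz = 0.07/15 = 4.7 × 10⁻³ kg m⁻⁴
  198–232 m: Δρ/Δz = 0.04/34 = 1.2 × 10⁻³ kg m⁻⁴
  232–249 m: Δρ/Δz = 0.26/17 = 0.015 kg m⁻⁴
The largest gradient is in the 168–183 m interval — the pycnocline.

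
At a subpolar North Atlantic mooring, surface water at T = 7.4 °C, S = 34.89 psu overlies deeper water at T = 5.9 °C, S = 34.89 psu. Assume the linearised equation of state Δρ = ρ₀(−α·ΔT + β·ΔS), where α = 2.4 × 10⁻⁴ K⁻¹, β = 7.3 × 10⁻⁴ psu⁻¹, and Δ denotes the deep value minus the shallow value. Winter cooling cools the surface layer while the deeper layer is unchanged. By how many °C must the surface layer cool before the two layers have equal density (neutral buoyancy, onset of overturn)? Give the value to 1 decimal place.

1.5 °C

Neutral buoyancy requires Δρ = 0, i.e. −α(T_deep − T_surf′) + β(S_deep − S_surf) = 0.
T_surf′ = T_deep − (β/α)·ΔS = 5.9 − (7.3 × 10⁻⁴/2.4 × 10⁻⁴)·(+0.00) = 5.900 °C.
Cooling required: 7.4 − (5.900) = 1.500 °C.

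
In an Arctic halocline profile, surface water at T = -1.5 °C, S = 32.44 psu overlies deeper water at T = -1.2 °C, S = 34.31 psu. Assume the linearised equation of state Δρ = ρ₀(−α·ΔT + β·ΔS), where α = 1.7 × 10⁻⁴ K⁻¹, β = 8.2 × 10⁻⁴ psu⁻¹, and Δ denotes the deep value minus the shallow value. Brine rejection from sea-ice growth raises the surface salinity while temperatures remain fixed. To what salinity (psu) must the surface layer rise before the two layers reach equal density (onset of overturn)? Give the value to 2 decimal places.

Neutral buoyancy requires −α(T_deep − T_surf) + β(S_deep − S_surf′) = 0.
S_surf′ = S_deep − (α/β)·ΔT = 34.31 − (1.7 × 10⁻⁴/8.2 × 10⁻⁴)·(+0.3) = 34.2478 psu.
Increase required: 34.2478 − 32.44 = 1.8078 psu.

34.25 psu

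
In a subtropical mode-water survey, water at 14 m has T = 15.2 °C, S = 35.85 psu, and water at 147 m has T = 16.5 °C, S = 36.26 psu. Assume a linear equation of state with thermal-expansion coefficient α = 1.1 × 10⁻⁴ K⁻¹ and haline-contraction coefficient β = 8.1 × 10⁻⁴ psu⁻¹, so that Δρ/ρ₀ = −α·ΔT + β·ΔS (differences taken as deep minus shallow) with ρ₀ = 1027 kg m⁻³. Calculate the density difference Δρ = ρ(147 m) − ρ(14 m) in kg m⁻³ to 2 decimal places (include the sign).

+0.19 kg m⁻³

ΔT = +1.3 K, ΔS = +0.41 psu (deep − shallow).
Δρ/ρ₀ = −(1.1 × 10⁻⁴)(+1.3) + (8.1 × 10⁻⁴)(+0.41) = 1.891 × 10⁻⁴.
Δρ = 1027 × (1.891 × 10⁻⁴) = +0.19 kg m⁻³.
Positive Δρ: denser below, stable.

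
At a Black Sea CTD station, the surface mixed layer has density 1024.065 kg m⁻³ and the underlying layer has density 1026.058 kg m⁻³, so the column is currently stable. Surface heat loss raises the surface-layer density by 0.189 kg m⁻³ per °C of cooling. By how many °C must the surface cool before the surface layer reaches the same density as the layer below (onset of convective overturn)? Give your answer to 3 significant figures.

10.5 °C

Density deficit of the surface layer: 1026.058 − 1024.065 = 1.993 kg m⁻³.
Required change = 1.993 / 0.189 = 10.5 °C.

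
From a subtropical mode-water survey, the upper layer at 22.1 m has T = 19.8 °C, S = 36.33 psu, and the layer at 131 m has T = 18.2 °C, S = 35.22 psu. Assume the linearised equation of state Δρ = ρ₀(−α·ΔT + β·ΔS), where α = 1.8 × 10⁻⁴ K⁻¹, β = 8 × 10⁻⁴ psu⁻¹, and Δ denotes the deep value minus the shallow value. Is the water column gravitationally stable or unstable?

ΔT = 18.2 − 19.8 = -1.6 K and ΔS = 35.22 − 36.33 = -1.11 psu (deep − shallow).
−αΔT = 2.88 × 10⁻⁴; βΔS = -8.88 × 10⁻⁴; sum Δρ/ρ₀ = -6.00 × 10⁻⁴.
Δρ/ρ₀ < 0, so Δρ < 0: deeper water is lighter → statically unstable; the column would overturn.

unstable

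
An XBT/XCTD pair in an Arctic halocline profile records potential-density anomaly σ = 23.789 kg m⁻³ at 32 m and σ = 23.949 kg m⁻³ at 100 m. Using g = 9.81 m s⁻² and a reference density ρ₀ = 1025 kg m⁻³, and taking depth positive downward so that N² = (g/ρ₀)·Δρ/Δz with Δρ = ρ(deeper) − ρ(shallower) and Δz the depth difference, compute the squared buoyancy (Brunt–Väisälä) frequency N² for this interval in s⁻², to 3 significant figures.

Δρ = 1023.949 − 1023.789 = 0.160 kg m⁻³ over Δz = 100 − 32 = 68 m.
N² = (9.81/1025) × (0.160/68) = 2.2519 × 10⁻⁵ s⁻² ≈ 2.25 × 10⁻⁵ s⁻².
N² > 0, so the interval is statically stable.

2.25 × 10⁻⁵ s⁻²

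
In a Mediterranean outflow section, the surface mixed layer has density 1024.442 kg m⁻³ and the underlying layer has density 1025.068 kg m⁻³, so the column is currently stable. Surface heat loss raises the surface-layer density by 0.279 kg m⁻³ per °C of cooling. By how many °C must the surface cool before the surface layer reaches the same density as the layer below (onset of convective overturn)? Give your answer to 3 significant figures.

Density deficit of the surface layer: 1025.068 − 1024.442 = 0.626 kg m⁻³.
Required change = 0.626 / 0.279 = 2.24 °C.

2.24 °C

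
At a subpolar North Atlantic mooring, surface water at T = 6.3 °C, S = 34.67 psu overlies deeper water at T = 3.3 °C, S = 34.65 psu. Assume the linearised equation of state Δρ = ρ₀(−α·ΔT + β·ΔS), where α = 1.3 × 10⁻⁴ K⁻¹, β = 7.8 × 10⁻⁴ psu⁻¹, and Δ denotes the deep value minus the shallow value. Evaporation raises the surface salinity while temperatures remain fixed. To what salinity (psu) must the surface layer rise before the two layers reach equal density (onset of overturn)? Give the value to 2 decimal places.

35.15 psu

Neutral buoyancy requires −α(T_deep − T_surf) + β(S_deep − S_surf′) = 0.
S_surf′ = S_deep − (α/β)·ΔT = 34.65 − (1.3 × 10⁻⁴/7.8 × 10⁻⁴)·(-3.0) = 35.1500 psu.
Increase required: 35.1500 − 34.67 = 0.4800 psu.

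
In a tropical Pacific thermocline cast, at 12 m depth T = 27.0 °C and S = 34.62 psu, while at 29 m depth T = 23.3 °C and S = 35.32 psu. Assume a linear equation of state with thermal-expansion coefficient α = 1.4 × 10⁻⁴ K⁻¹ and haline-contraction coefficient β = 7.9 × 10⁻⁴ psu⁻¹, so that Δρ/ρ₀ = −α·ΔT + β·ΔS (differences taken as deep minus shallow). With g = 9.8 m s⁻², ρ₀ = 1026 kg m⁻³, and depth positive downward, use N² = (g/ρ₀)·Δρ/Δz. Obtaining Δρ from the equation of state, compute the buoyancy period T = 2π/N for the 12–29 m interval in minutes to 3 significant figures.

ΔT = -3.7 K, ΔS = +0.70 psu (deep − shallow).
Δρ/ρ₀ = −αΔT + βΔS = 5.18 × 10⁻⁴ + 5.53 × 10⁻⁴ = 1.071 × 10⁻³, so Δρ ≈ 1.099 kg m⁻³.
N² = (g/ρ₀)·Δρ/Δz = g·(Δρ/ρ₀)/Δz = 9.8 × 1.071 × 10⁻³ / 17 = 6.1740 × 10⁻⁴ s⁻².
N = √(6.1740 × 10⁻⁴) = 0.024848 rad s⁻¹ → T = 2π/N = 252.86 s = 4.2143 min ≈ 4.21 min.

4.21 min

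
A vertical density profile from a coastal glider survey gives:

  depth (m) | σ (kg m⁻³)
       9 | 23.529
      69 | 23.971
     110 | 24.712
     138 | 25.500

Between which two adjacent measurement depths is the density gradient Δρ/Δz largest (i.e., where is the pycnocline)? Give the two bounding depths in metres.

110–138 m

Compute the density gradient over each adjacent pair:
  9–69 m: Δρ/Δz = 0.442/60 = 7.4 × 10⁻³ kg m⁻⁴
  69–110 m: Δρ/Δz = 0.741/41 = 0.018 kg m⁻⁴
  110–138 m: Δρ/Δz = 0.788/28 = 0.028 kg m⁻⁴
The largest gradient is in the 110–138 m interval — the pycnocline.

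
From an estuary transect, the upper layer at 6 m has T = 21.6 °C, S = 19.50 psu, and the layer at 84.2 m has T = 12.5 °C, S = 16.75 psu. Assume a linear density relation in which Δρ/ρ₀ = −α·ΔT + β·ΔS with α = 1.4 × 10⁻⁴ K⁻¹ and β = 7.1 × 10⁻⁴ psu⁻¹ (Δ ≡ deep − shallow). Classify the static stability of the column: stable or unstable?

ΔT = 12.5 − 21.6 = -9.1 K and ΔS = 16.75 − 19.50 = -2.75 psu (deep − shallow).
−αΔT = 1.274 × 10⁻³; βΔS = -1.9525 × 10⁻³; sum Δρ/ρ₀ = -6.785 × 10⁻⁴.
Δρ/ρ₀ < 0, so Δρ < 0: deeper water is lighter → statically unstable; the column would overturn.

unstable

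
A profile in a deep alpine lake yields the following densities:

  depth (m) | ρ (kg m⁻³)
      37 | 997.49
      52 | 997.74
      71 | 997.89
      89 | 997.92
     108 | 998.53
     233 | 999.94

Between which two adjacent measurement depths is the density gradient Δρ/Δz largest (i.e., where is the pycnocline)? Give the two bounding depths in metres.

Compute the density gradient over each adjacent pair:
  37–52 m: Δρ/Δz = 0.25/15 = 0.017 kg m⁻⁴
  52–71 m: Δρ/Δz = 0.15/19 = 7.9 × 10⁻³ kg m⁻⁴
  71–89 m: Δρ/Δz = 0.03/18 = 1.7 × 10⁻³ kg m⁻⁴
  89–108 m: Δρ/Δz = 0.61/19 = 0.032 kg m⁻⁴
  108–233 m: Δρ/Δz = 1.41/125 = 0.011 kg m⁻⁴
The largest gradient is in the 89–108 m interval — the pycnocline.

89–108 m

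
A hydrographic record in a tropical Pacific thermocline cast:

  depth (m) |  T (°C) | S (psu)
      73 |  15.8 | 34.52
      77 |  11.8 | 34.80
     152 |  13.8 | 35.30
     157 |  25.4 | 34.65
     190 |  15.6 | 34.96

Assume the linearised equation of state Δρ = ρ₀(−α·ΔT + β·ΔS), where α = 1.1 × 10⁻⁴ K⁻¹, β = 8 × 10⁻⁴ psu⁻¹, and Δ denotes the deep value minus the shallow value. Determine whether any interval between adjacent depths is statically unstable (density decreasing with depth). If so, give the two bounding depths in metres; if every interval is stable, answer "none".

Evaluate Δρ/ρ₀ = −αΔT + βΔS across each adjacent pair:
  73–77 m: −αΔT+βΔS = −(1.1 × 10⁻⁴)(-4.0)+(8 × 10⁻⁴)(+0.28) = 6.6 × 10⁻⁴ → stable
  77–152 m: −αΔT+βΔS = −(1.1 × 10⁻⁴)(+2.0)+(8 × 10⁻⁴)(+0.50) = 1.8 × 10⁻⁴ → stable
  152–157 m: −αΔT+βΔS = −(1.1 × 10⁻⁴)(+11.6)+(8 × 10⁻⁴)(-0.65) = -1.8 × 10⁻³ → UNSTABLE
  157–190 m: −αΔT+βΔS = −(1.1 × 10⁻⁴)(-9.8)+(8 × 10⁻⁴)(+0.31) = 1.3 × 10⁻³ → stable
The 152–157 m interval has Δρ < 0: lighter water underlies denser water.

152–157 m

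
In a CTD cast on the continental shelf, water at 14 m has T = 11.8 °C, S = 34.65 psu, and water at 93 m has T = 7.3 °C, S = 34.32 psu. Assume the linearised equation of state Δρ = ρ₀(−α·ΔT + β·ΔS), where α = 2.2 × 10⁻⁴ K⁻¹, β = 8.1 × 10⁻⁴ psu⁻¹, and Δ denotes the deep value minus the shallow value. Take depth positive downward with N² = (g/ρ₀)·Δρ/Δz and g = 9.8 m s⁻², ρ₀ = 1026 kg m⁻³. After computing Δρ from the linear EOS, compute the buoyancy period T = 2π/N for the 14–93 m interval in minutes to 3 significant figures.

11.1 min

ΔT = -4.5 K, ΔS = -0.33 psu (deep − shallow).
Δρ/ρ₀ = −αΔT + βΔS = 9.90 × 10⁻⁴ − 2.673 × 10⁻⁴ = 7.227 × 10⁻⁴, so Δρ ≈ 0.7415 kg m⁻³.
N² = (g/ρ₀)·Δρ/Δz = g·(Δρ/ρ₀)/Δz = 9.8 × 7.227 × 10⁻⁴ / 79 = 8.9651 × 10⁻⁵ s⁻².
N = √(8.9651 × 10⁻⁵) = 9.4684 × 10⁻³ rad s⁻¹ → T = 2π/N = 663.60 s = 11.060 min ≈ 11.1 min.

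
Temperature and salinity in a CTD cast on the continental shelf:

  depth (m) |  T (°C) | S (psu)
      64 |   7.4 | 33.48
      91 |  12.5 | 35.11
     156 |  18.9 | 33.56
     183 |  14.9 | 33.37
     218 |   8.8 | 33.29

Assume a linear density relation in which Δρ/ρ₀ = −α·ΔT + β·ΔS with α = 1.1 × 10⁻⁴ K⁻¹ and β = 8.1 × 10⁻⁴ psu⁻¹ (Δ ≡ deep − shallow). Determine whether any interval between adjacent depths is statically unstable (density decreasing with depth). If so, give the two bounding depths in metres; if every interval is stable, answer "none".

91–156 m

Evaluate Δρ/ρ₀ = −αΔT + βΔS across each adjacent pair:
  64–91 m: −αΔT+βΔS = −(1.1 × 10⁻⁴)(+5.1)+(8.1 × 10⁻⁴)(+1.63) = 7.6 × 10⁻⁴ → stable
  91–156 m: −αΔT+βΔS = −(1.1 × 10⁻⁴)(+6.4)+(8.1 × 10⁻⁴)(-1.55) = -2.0 × 10⁻³ → UNSTABLE
  156–183 m: −αΔT+βΔS = −(1.1 × 10⁻⁴)(-4.0)+(8.1 × 10⁻⁴)(-0.19) = 2.9 × 10⁻⁴ → stable
  183–218 m: −αΔT+βΔS = −(1.1 × 10⁻⁴)(-6.1)+(8.1 × 10⁻⁴)(-0.08) = 6.1 × 10⁻⁴ → stable
The 91–156 m interval has Δρ < 0: lighter water underlies denser water.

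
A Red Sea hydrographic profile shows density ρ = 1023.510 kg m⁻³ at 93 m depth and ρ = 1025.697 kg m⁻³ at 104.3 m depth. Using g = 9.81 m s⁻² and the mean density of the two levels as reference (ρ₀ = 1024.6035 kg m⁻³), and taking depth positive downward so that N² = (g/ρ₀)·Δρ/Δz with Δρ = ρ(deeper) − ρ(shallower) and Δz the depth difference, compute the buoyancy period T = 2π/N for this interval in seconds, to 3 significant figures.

146 s

Δρ = 1025.697 − 1023.510 = 2.187 kg m⁻³ over Δz = 104.3 − 93 = 11.3 m.
N² = (9.81/1024.6035) × (2.187/11.3) = 1.8530 × 10⁻³ s⁻².
N = √(1.8530 × 10⁻³) = 0.043046 rad s⁻¹, so T = 2π/N = 145.96 s ≈ 146 s.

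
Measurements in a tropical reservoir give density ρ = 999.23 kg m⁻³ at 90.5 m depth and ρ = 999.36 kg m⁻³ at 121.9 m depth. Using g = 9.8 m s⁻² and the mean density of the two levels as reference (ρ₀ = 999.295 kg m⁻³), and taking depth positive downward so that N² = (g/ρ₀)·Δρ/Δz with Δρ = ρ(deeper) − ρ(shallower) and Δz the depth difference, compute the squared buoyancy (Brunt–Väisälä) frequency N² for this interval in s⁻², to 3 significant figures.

4.06 × 10⁻⁵ s⁻²

Δρ = 999.36 − 999.23 = 0.13 kg m⁻³ over Δz = 121.9 − 90.5 = 31.4 m.
N² = (9.8/999.295) × (0.13/31.4) = 4.0602 × 10⁻⁵ s⁻² ≈ 4.06 × 10⁻⁵ s⁻².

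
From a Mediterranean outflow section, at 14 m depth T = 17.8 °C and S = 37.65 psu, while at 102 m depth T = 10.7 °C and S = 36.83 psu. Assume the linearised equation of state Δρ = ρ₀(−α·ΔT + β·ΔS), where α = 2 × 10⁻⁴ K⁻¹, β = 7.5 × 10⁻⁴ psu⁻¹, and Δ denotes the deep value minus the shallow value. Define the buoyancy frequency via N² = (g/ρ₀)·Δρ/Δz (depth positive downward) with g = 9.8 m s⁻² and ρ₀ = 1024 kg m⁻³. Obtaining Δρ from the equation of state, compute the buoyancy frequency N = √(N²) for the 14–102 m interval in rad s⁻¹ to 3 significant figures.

9.47 × 10⁻³ rad s⁻¹

ΔT = -7.1 K, ΔS = -0.82 psu (deep − shallow).
Δρ/ρ₀ = −αΔT + βΔS = 1.42 × 10⁻³ − 6.15 × 10⁻⁴ = 8.05 × 10⁻⁴, so Δρ ≈ 0.8243 kg m⁻³.
N² = (g/ρ₀)·Δρ/Δz = g·(Δρ/ρ₀)/Δz = 9.8 × 8.05 × 10⁻⁴ / 88 = 8.9648 × 10⁻⁵ s⁻².
N = √(8.9648 × 10⁻⁵) = 9.4683 × 10⁻³ rad s⁻¹ ≈ 9.47 × 10⁻³ rad s⁻¹.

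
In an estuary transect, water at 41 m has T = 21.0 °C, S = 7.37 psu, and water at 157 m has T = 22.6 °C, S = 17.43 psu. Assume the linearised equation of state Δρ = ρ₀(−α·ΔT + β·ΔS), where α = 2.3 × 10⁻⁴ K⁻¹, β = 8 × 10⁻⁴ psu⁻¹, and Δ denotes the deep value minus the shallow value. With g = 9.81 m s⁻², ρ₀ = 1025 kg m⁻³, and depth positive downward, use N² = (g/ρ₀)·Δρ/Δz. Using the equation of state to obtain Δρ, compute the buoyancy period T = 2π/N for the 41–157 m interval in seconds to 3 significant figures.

ΔT = +1.6 K, ΔS = +10.06 psu (deep − shallow).
Δρ/ρ₀ = −αΔT + βΔS = -3.68 × 10⁻⁴ + 8.048 × 10⁻³ = 7.68 × 10⁻³, so Δρ ≈ 7.872 kg m⁻³.
N² = (g/ρ₀)·Δρ/Δz = g·(Δρ/ρ₀)/Δz = 9.81 × 7.68 × 10⁻³ / 116 = 6.4949 × 10⁻⁴ s⁻².
N = √(6.4949 × 10⁻⁴) = 0.025485 rad s⁻¹ → T = 2π/N = 246.54 s ≈ 247 s.

247 s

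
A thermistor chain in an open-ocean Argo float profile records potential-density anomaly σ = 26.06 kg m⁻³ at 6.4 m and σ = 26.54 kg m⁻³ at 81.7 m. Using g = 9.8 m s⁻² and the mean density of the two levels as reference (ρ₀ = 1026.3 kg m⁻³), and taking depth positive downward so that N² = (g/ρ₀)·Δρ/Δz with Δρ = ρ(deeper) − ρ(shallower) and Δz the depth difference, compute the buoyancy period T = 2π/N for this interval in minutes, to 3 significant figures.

Δρ = 1026.54 − 1026.06 = 0.48 kg m⁻³ over Δz = 81.7 − 6.4 = 75.3 m.
N² = (9.8/1026.3) × (0.48/75.3) = 6.0869 × 10⁻⁵ s⁻².
N = √(6.0869 × 10⁻⁵) = 7.8019 × 10⁻³ rad s⁻¹, so T = 2π/N = 805.34 s = 13.422 min ≈ 13.4 min.

13.4 min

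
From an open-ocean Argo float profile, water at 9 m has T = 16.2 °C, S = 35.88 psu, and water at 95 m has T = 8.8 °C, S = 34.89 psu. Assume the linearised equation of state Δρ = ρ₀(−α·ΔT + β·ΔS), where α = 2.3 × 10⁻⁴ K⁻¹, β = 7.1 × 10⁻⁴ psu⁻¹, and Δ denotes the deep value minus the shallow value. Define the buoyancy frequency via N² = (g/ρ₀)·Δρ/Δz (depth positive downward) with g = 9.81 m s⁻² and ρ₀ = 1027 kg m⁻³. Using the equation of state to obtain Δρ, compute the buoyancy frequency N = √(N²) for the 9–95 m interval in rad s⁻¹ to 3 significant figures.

ΔT = -7.4 K, ΔS = -0.99 psu (deep − shallow).
Δρ/ρ₀ = −αΔT + βΔS = 1.702 × 10⁻³ − 7.029 × 10⁻⁴ = 9.991 × 10⁻⁴, so Δρ ≈ 1.026 kg m⁻³.
N² = (g/ρ₀)·Δρ/Δz = g·(Δρ/ρ₀)/Δz = 9.81 × 9.991 × 10⁻⁴ / 86 = 1.1397 × 10⁻⁴ s⁻².
N = √(1.1397 × 10⁻⁴) = 0.010676 rad s⁻¹ ≈ 0.0107 rad s⁻¹.

0.0107 rad s⁻¹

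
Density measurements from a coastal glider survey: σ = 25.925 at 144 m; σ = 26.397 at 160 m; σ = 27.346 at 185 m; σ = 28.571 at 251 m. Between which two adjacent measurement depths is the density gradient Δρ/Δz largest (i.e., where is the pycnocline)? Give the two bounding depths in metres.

Compute the density gradient over each adjacent pair:
  144–160 m: Δρ/Δz = 0.472/16 = 0.029 kg m⁻⁴
  160–185 m: Δρ/Δz = 0.949/25 = 0.038 kg m⁻⁴
  185–251 m: Δρ/Δz = 1.225/66 = 0.019 kg m⁻⁴
The largest gradient is in the 160–185 m interval — the pycnocline.

160–185 m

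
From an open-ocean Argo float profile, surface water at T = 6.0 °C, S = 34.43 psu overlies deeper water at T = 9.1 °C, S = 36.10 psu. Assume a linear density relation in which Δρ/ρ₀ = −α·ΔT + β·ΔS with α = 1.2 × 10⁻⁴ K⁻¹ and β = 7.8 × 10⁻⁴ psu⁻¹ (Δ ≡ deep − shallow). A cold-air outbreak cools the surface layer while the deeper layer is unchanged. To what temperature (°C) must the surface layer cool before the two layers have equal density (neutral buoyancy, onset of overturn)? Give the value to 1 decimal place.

Neutral buoyancy requires Δρ = 0, i.e. −α(T_deep − T_surf′) + β(S_deep − S_surf) = 0.
T_surf′ = T_deep − (β/α)·ΔS = 9.1 − (7.8 × 10⁻⁴/1.2 × 10⁻⁴)·(+1.67) = -1.755 °C.
Cooling required: 6.0 − (-1.755) = 7.755 °C.

-1.8 °C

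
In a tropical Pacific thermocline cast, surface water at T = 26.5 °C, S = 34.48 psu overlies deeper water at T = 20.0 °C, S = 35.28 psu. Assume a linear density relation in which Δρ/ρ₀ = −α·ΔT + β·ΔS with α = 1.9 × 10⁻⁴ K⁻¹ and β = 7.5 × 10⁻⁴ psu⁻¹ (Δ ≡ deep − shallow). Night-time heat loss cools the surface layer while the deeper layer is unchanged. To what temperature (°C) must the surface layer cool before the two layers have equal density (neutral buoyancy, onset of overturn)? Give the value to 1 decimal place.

Neutral buoyancy requires Δρ = 0, i.e. −α(T_deep − T_surf′) + β(S_deep − S_surf) = 0.
T_surf′ = T_deep − (β/α)·ΔS = 20.0 − (7.5 × 10⁻⁴/1.9 × 10⁻⁴)·(+0.80) = 16.842 °C.
Cooling required: 26.5 − (16.842) = 9.658 °C.

16.8 °C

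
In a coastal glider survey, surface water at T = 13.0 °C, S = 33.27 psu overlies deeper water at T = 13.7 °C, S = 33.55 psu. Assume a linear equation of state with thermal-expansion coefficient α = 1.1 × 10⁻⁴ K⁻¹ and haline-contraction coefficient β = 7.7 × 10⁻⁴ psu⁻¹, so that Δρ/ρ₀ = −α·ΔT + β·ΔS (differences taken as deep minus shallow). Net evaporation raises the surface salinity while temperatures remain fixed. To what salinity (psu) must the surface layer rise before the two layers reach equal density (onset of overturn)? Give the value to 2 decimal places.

Neutral buoyancy requires −α(T_deep − T_surf) + β(S_deep − S_surf′) = 0.
S_surf′ = S_deep − (α/β)·ΔT = 33.55 − (1.1 × 10⁻⁴/7.7 × 10⁻⁴)·(+0.7) = 33.4500 psu.
Increase required: 33.4500 − 33.27 = 0.1800 psu.

33.45 psu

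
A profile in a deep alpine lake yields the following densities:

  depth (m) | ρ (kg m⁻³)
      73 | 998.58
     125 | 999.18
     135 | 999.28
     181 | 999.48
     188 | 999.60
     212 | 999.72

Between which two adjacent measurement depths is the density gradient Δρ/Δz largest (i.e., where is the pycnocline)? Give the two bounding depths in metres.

Compute the density gradient over each adjacent pair:
  73–125 m: Δρ/Δz = 0.60/52 = 0.012 kg m⁻⁴
  125–135 m: Δρ/Δz = 0.10/10 = 0.010 kg m⁻⁴
  135–181 m: Δρ/Δz = 0.20/46 = 4.3 × 10⁻³ kg m⁻⁴
  181–188 m: Δρ/Δz = 0.12/7 = 0.017 kg m⁻⁴
  188–212 m: Δρ/Δz = 0.12/24 = 5.0 × 10⁻³ kg m⁻⁴
The largest gradient is in the 181–188 m interval — the pycnocline.

181–188 m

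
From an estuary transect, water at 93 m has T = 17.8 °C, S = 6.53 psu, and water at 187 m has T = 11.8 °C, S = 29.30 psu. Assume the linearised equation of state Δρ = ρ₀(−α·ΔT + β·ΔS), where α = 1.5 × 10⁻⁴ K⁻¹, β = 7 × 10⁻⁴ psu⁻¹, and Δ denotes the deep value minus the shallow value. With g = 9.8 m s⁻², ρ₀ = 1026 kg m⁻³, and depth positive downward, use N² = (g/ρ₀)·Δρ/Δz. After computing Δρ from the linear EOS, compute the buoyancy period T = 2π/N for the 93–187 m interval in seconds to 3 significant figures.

150 s

ΔT = -6.0 K, ΔS = +22.77 psu (deep − shallow).
Δρ/ρ₀ = −αΔT + βΔS = 9.00 × 10⁻⁴ + 0.015939 = 0.016839, so Δρ ≈ 17.28 kg m⁻³.
N² = (g/ρ₀)·Δρ/Δz = g·(Δρ/ρ₀)/Δz = 9.8 × 0.016839 / 94 = 1.7556 × 10⁻³ s⁻².
N = √(1.7556 × 10⁻³) = 0.041900 rad s⁻¹ → T = 2π/N = 149.96 s ≈ 150 s.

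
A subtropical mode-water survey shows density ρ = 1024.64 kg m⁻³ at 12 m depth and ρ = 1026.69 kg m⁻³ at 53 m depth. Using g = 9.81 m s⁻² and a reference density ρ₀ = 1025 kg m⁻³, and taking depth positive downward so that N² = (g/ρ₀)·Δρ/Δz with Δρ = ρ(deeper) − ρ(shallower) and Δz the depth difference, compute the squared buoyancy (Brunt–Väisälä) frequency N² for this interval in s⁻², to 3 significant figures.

4.79 × 10⁻⁴ s⁻²

Δρ = 1026.69 − 1024.64 = 2.05 kg m⁻³ over Δz = 53 − 12 = 41 m.
N² = (9.81/1025) × (2.05/41) = 4.7854 × 10⁻⁴ s⁻² ≈ 4.79 × 10⁻⁴ s⁻².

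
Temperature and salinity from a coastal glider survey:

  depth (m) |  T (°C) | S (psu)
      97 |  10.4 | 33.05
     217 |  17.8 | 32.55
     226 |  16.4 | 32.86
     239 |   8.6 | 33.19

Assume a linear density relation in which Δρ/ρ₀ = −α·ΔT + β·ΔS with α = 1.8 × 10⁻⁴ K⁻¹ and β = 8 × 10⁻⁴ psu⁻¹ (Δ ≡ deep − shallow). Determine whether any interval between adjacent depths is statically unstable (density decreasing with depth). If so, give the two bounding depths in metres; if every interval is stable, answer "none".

97–217 m

Evaluate Δρ/ρ₀ = −αΔT + βΔS across each adjacent pair:
  97–217 m: −αΔT+βΔS = −(1.8 × 10⁻⁴)(+7.4)+(8 × 10⁻⁴)(-0.50) = -1.7 × 10⁻³ → UNSTABLE
  217–226 m: −αΔT+βΔS = −(1.8 × 10⁻⁴)(-1.4)+(8 × 10⁻⁴)(+0.31) = 5.0 × 10⁻⁴ → stable
  226–239 m: −αΔT+βΔS = −(1.8 × 10⁻⁴)(-7.8)+(8 × 10⁻⁴)(+0.33) = 1.7 × 10⁻³ → stable
The 97–217 m interval has Δρ < 0: lighter water underlies denser water.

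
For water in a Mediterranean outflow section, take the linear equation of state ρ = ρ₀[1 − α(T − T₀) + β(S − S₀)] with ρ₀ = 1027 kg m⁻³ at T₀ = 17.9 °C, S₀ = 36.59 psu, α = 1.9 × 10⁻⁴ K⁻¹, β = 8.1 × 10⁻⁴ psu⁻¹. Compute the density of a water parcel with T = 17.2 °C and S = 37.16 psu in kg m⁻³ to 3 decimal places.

T − T₀ = -0.7 K, S − S₀ = +0.57 psu.
Bracket = 1 − α·(-0.7) + β·(+0.57) = 1 + (5.947 × 10⁻⁴) = 1.0005947.
ρ = 1027 × 1.0005947 = 1027.611 kg m⁻³.

1027.611 kg m⁻³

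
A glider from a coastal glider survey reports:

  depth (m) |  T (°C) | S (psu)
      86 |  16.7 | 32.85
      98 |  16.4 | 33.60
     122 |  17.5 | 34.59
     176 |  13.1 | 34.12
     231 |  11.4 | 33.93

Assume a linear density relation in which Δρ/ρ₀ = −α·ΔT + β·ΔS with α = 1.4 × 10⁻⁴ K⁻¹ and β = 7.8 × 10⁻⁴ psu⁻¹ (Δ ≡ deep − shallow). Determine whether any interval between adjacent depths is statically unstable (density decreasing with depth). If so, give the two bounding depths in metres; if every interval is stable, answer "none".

Evaluate Δρ/ρ₀ = −αΔT + βΔS across each adjacent pair:
  86–98 m: −αΔT+βΔS = −(1.4 × 10⁻⁴)(-0.3)+(7.8 × 10⁻⁴)(+0.75) = 6.3 × 10⁻⁴ → stable
  98–122 m: −αΔT+βΔS = −(1.4 × 10⁻⁴)(+1.1)+(7.8 × 10⁻⁴)(+0.99) = 6.2 × 10⁻⁴ → stable
  122–176 m: −αΔT+βΔS = −(1.4 × 10⁻⁴)(-4.4)+(7.8 × 10⁻⁴)(-0.47) = 2.5 × 10⁻⁴ → stable
  176–231 m: −αΔT+βΔS = −(1.4 × 10⁻⁴)(-1.7)+(7.8 × 10⁻⁴)(-0.19) = 9.0 × 10⁻⁵ → stable
Every interval has Δρ > 0: the column is stably stratified throughout.

none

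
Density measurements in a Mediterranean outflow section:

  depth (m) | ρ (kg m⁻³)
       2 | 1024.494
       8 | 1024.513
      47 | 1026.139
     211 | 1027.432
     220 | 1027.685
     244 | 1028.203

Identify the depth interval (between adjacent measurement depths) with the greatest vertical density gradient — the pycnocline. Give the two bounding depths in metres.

8–47 m

Compute the density gradient over each adjacent pair:
  2–8 m: Δρ/Δz = 0.019/6 = 3.2 × 10⁻³ kg m⁻⁴
  8–47 m: Δρ/Δz = 1.626/39 = 0.042 kg m⁻⁴
  47–211 m: Δρ/Δz = 1.293/164 = 7.9 × 10⁻³ kg m⁻⁴
  211–220 m: Δρ/Δz = 0.253/9 = 0.028 kg m⁻⁴
  220–244 m: Δρ/Δz = 0.518/24 = 0.022 kg m⁻⁴
The largest gradient is in the 8–47 m interval — the pycnocline.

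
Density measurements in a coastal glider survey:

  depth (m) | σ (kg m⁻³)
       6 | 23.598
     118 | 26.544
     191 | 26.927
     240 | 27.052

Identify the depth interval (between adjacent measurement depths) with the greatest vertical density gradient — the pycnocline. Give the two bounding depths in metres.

6–118 m

Compute the density gradient over each adjacent pair:
  6–118 m: Δρ/Δz = 2.946/112 = 0.026 kg m⁻⁴
  118–191 m: Δρ/Δz = 0.383/73 = 5.2 × 10⁻³ kg m⁻⁴
  191–240 m: Δρ/Δz = 0.125/49 = 2.6 × 10⁻³ kg m⁻⁴
The largest gradient is in the 6–118 m interval — the pycnocline.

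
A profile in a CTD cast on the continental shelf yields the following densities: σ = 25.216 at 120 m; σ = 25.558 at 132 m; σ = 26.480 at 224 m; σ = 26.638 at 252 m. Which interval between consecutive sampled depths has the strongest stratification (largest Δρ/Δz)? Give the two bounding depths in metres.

Compute the density gradient over each adjacent pair:
  120–132 m: Δρ/Δz = 0.342/12 = 0.029 kg m⁻⁴
  132–224 m: Δρ/Δz = 0.922/92 = 0.010 kg m⁻⁴
  224–252 m: Δρ/Δz = 0.158/28 = 5.6 × 10⁻³ kg m⁻⁴
The largest gradient is in the 120–132 m interval — the pycnocline.

120–132 m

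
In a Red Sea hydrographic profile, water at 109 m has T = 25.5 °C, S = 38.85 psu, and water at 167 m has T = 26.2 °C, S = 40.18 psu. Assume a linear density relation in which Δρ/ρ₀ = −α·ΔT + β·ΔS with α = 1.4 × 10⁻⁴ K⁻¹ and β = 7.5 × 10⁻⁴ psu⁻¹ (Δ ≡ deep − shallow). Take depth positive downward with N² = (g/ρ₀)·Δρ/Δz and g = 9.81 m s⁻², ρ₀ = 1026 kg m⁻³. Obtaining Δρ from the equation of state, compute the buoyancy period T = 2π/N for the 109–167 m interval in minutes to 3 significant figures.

ΔT = +0.7 K, ΔS = +1.33 psu (deep − shallow).
Δρ/ρ₀ = −αΔT + βΔS = -9.80 × 10⁻⁵ + 9.975 × 10⁻⁴ = 8.995 × 10⁻⁴, so Δρ ≈ 0.9229 kg m⁻³.
N² = (g/ρ₀)·Δρ/Δz = g·(Δρ/ρ₀)/Δz = 9.81 × 8.995 × 10⁻⁴ / 58 = 1.5214 × 10⁻⁴ s⁻².
N = √(1.5214 × 10⁻⁴) = 0.012335 rad s⁻¹ → T = 2π/N = 509.38 s = 8.4897 min ≈ 8.49 min.

8.49 min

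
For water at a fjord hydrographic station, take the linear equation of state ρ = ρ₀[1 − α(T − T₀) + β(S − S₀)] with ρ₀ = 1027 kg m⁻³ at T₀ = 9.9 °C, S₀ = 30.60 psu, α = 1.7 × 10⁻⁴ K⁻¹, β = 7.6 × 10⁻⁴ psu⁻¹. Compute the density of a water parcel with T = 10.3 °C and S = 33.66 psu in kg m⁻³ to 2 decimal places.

1029.32 kg m⁻³

T − T₀ = +0.4 K, S − S₀ = +3.06 psu.
Bracket = 1 − α·(+0.4) + β·(+3.06) = 1 + (2.2576 × 10⁻³) = 1.0022576.
ρ = 1027 × 1.0022576 = 1029.32 kg m⁻³.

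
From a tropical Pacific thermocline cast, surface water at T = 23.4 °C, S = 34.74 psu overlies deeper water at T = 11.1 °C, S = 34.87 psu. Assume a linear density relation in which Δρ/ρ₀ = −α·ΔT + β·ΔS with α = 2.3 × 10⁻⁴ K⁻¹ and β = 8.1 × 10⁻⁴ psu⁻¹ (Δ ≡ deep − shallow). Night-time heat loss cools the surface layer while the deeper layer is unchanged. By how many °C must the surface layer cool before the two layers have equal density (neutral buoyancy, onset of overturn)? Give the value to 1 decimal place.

Neutral buoyancy requires Δρ = 0, i.e. −α(T_deep − T_surf′) + β(S_deep − S_surf) = 0.
T_surf′ = T_deep − (β/α)·ΔS = 11.1 − (8.1 × 10⁻⁴/2.3 × 10⁻⁴)·(+0.13) = 10.642 °C.
Cooling required: 23.4 − (10.642) = 12.758 °C.

12.8 °C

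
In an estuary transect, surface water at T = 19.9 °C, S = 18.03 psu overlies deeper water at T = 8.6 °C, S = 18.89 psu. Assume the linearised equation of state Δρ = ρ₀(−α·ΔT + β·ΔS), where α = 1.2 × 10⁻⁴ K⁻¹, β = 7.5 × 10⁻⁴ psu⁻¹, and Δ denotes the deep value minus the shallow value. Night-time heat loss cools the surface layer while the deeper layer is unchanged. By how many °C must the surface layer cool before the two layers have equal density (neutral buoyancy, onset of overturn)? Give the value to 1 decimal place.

Neutral buoyancy requires Δρ = 0, i.e. −α(T_deep − T_surf′) + β(S_deep − S_surf) = 0.
T_surf′ = T_deep − (β/α)·ΔS = 8.6 − (7.5 × 10⁻⁴/1.2 × 10⁻⁴)·(+0.86) = 3.225 °C.
Cooling required: 19.9 − (3.225) = 16.675 °C.

16.7 °C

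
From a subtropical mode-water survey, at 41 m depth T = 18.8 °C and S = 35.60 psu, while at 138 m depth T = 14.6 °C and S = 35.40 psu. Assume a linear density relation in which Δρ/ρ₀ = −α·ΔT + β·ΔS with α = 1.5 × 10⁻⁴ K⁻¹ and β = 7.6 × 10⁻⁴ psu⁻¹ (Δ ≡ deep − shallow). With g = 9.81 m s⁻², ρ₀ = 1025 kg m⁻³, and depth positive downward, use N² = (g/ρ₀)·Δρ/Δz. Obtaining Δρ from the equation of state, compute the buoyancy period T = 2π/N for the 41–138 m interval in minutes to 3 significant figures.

ΔT = -4.2 K, ΔS = -0.20 psu (deep − shallow).
Δρ/ρ₀ = −αΔT + βΔS = 6.30 × 10⁻⁴ − 1.52 × 10⁻⁴ = 4.78 × 10⁻⁴, so Δρ ≈ 0.4899 kg m⁻³.
N² = (g/ρ₀)·Δρ/Δz = g·(Δρ/ρ₀)/Δz = 9.81 × 4.78 × 10⁻⁴ / 97 = 4.8342 × 10⁻⁵ s⁻².
N = √(4.8342 × 10⁻⁵) = 6.9528 × 10⁻³ rad s⁻¹ → T = 2π/N = 903.69 s = 15.062 min ≈ 15.1 min.

15.1 min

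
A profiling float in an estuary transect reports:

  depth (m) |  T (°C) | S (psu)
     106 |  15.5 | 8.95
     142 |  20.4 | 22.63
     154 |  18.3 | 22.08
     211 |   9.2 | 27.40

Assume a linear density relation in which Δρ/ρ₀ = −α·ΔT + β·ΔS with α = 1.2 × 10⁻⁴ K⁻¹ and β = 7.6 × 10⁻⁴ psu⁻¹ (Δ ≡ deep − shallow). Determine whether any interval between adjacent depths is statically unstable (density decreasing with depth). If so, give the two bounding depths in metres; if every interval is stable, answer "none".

Evaluate Δρ/ρ₀ = −αΔT + βΔS across each adjacent pair:
  106–142 m: −αΔT+βΔS = −(1.2 × 10⁻⁴)(+4.9)+(7.6 × 10⁻⁴)(+13.68) = 9.8 × 10⁻³ → stable
  142–154 m: −αΔT+βΔS = −(1.2 × 10⁻⁴)(-2.1)+(7.6 × 10⁻⁴)(-0.55) = -1.7 × 10⁻⁴ → UNSTABLE
  154–211 m: −αΔT+βΔS = −(1.2 × 10⁻⁴)(-9.1)+(7.6 × 10⁻⁴)(+5.32) = 5.1 × 10⁻³ → stable
The 142–154 m interval has Δρ < 0: lighter water underlies denser water.

142–154 m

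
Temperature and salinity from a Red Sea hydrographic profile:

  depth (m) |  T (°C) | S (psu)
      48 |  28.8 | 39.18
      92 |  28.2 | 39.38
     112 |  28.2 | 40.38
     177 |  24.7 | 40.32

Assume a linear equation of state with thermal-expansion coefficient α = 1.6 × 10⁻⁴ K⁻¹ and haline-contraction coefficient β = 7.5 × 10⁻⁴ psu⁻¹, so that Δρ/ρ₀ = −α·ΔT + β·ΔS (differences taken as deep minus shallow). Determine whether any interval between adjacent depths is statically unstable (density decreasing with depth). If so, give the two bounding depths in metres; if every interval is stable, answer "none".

none

Evaluate Δρ/ρ₀ = −αΔT + βΔS across each adjacent pair:
  48–92 m: −αΔT+βΔS = −(1.6 × 10⁻⁴)(-0.6)+(7.5 × 10⁻⁴)(+0.20) = 2.5 × 10⁻⁴ → stable
  92–112 m: −αΔT+βΔS = −(1.6 × 10⁻⁴)(+0.0)+(7.5 × 10⁻⁴)(+1.00) = 7.5 × 10⁻⁴ → stable
  112–177 m: −αΔT+βΔS = −(1.6 × 10⁻⁴)(-3.5)+(7.5 × 10⁻⁴)(-0.06) = 5.2 × 10⁻⁴ → stable
Every interval has Δρ > 0: the column is stably stratified throughout.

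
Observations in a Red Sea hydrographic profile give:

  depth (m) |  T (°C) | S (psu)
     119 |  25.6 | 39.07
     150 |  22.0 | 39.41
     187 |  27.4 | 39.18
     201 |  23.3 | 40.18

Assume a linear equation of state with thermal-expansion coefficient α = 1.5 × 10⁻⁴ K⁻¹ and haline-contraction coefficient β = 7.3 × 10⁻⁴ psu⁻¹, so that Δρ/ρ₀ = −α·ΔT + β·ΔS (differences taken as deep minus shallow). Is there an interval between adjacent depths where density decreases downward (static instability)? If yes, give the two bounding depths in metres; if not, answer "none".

150–187 m

Evaluate Δρ/ρ₀ = −αΔT + βΔS across each adjacent pair:
  119–150 m: −αΔT+βΔS = −(1.5 × 10⁻⁴)(-3.6)+(7.3 × 10⁻⁴)(+0.34) = 7.9 × 10⁻⁴ → stable
  150–187 m: −αΔT+βΔS = −(1.5 × 10⁻⁴)(+5.4)+(7.3 × 10⁻⁴)(-0.23) = -9.8 × 10⁻⁴ → UNSTABLE
  187–201 m: −αΔT+βΔS = −(1.5 × 10⁻⁴)(-4.1)+(7.3 × 10⁻⁴)(+1.00) = 1.3 × 10⁻³ → stable
The 150–187 m interval has Δρ < 0: lighter water underlies denser water.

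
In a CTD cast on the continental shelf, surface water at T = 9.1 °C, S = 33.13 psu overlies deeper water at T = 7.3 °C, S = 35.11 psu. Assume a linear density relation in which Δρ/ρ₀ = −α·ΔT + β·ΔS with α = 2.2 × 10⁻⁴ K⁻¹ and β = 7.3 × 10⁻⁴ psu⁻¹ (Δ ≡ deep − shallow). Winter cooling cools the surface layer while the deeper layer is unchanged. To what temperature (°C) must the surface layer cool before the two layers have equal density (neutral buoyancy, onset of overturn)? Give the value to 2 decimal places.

0.73 °C

Neutral buoyancy requires Δρ = 0, i.e. −α(T_deep − T_surf′) + β(S_deep − S_surf) = 0.
T_surf′ = T_deep − (β/α)·ΔS = 7.3 − (7.3 × 10⁻⁴/2.2 × 10⁻⁴)·(+1.98) = 0.7300 °C.
Cooling required: 9.1 − (0.7300) = 8.3700 °C.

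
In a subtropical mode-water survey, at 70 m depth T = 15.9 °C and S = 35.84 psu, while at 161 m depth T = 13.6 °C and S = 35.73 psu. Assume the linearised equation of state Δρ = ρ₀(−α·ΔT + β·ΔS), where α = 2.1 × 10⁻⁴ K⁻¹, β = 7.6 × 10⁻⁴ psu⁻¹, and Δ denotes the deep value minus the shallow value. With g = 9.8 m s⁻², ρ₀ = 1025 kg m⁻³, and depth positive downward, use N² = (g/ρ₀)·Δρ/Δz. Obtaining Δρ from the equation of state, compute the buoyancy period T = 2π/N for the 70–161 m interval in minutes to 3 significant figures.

16.0 min

ΔT = -2.3 K, ΔS = -0.11 psu (deep − shallow).
Δρ/ρ₀ = −αΔT + βΔS = 4.83 × 10⁻⁴ − 8.36 × 10⁻⁵ = 3.994 × 10⁻⁴, so Δρ ≈ 0.4094 kg m⁻³.
N² = (g/ρ₀)·Δρ/Δz = g·(Δρ/ρ₀)/Δz = 9.8 × 3.994 × 10⁻⁴ / 91 = 4.3012 × 10⁻⁵ s⁻².
N = √(4.3012 × 10⁻⁵) = 6.5584 × 10⁻³ rad s⁻¹ → T = 2π/N = 958.04 s = 15.967 min ≈ 16.0 min.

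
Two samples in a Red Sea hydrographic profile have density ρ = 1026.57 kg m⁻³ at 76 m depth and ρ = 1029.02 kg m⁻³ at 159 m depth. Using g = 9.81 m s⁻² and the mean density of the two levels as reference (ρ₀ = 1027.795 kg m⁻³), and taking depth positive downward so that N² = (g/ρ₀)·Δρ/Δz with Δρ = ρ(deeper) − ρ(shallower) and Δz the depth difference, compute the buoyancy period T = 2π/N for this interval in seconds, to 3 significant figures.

Δρ = 1029.02 − 1026.57 = 2.45 kg m⁻³ over Δz = 159 − 76 = 83 m.
N² = (9.81/1027.795) × (2.45/83) = 2.8174 × 10⁻⁴ s⁻².
N = √(2.8174 × 10⁻⁴) = 0.016785 rad s⁻¹, so T = 2π/N = 374.33 s ≈ 374 s.

374 s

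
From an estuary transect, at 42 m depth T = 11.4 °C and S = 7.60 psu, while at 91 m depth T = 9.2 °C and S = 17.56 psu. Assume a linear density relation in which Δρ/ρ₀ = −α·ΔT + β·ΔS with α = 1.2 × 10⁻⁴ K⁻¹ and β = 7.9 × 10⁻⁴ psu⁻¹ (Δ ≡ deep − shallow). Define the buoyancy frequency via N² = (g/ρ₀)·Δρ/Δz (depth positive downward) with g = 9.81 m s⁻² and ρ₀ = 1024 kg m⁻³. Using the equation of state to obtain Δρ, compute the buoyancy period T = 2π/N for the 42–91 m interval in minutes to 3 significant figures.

ΔT = -2.2 K, ΔS = +9.96 psu (deep − shallow).
Δρ/ρ₀ = −αΔT + βΔS = 2.64 × 10⁻⁴ + 7.8684 × 10⁻³ = 8.1324 × 10⁻³, so Δρ ≈ 8.328 kg m⁻³.
N² = (g/ρ₀)·Δρ/Δz = g·(Δρ/ρ₀)/Δz = 9.81 × 8.1324 × 10⁻³ / 49 = 1.6281 × 10⁻³ s⁻².
N = √(1.6281 × 10⁻³) = 0.040350 rad s⁻¹ → T = 2π/N = 155.72 s = 2.5953 min ≈ 2.60 min.

2.60 min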